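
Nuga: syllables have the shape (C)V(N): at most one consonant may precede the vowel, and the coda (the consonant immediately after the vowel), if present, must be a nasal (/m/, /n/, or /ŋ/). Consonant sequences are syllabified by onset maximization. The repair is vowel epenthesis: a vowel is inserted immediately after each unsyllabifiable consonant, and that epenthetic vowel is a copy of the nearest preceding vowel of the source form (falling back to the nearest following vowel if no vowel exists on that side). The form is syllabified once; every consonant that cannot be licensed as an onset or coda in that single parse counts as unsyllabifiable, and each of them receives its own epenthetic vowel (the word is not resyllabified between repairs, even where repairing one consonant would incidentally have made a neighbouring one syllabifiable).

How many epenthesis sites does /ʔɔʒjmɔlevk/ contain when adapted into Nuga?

The unsyllabifiable consonants are /ʒ/, /j/, /v/, /k/; each receives one epenthetic vowel.

4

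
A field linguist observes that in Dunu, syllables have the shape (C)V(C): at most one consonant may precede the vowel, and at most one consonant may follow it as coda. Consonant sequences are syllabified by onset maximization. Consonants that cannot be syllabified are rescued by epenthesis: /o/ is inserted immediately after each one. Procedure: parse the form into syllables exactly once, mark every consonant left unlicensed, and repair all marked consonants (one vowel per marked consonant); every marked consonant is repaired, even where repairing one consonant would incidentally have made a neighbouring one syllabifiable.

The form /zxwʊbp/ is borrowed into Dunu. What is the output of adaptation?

Under (C)V(C), the unsyllabifiable consonants are /z/, /x/, /p/ (at most one coda consonant is licensed; onsets are limited to one consonant).
Epenthesis after each stranded consonant: /z/ → /zo/, /x/ → /xo/, /p/ → /po/.

zoxowʊbpo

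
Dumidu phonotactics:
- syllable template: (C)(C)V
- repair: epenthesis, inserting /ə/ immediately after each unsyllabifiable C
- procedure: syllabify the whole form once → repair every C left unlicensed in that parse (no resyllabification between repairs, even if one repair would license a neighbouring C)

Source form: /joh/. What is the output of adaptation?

johə

The consonants /h/ cannot be parsed into a legal (C)(C)V syllable (no codas are permitted; onsets may contain at most 2 consonants).
Inserting the epenthetic vowel yields /h/ → /hə/.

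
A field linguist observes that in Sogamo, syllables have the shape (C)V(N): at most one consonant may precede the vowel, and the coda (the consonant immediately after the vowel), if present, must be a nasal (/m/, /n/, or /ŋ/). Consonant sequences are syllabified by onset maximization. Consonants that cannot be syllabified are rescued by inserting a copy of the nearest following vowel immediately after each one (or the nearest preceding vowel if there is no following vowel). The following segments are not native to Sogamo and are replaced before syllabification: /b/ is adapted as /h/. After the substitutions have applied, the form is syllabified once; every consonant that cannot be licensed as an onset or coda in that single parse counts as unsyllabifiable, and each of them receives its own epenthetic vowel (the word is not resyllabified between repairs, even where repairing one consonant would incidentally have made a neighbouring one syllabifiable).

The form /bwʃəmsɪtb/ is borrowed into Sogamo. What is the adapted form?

Substitution: /b/ → /h/, giving /hwʃəmsɪth/.
Under (C)V(N), the unsyllabifiable consonants are /h/, /w/, /t/, /h/ (only a nasal (/m/, /n/, or /ŋ/) is licensed in coda position; onsets are limited to one consonant).
Inserting the epenthetic vowel yields /h/ → /hə/, /w/ → /wə/, /t/ → /tɪ/, /h/ → /hɪ/.

həwəʃəmsɪtɪhɪ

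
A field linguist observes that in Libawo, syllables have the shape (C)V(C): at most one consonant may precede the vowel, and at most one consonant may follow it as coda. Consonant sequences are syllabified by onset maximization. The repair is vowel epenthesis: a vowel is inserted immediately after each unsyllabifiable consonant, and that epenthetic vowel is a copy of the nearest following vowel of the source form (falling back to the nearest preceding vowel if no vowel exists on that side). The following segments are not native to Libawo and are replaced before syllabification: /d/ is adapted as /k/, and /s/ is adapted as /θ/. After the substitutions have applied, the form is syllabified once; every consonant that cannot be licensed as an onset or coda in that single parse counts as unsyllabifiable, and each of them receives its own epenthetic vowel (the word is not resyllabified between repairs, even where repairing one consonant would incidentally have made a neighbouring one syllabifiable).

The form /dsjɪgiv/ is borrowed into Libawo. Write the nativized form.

kɪθɪjɪgiv

Substitution: /d/ → /k/, /s/ → /θ/, giving /kθjɪgiv/.
Syllabifying with onset maximization leaves /k/, /θ/ stranded (at most one coda consonant is licensed; onsets are limited to one consonant).
Inserting the epenthetic vowel yields /k/ → /kɪ/, /θ/ → /θɪ/.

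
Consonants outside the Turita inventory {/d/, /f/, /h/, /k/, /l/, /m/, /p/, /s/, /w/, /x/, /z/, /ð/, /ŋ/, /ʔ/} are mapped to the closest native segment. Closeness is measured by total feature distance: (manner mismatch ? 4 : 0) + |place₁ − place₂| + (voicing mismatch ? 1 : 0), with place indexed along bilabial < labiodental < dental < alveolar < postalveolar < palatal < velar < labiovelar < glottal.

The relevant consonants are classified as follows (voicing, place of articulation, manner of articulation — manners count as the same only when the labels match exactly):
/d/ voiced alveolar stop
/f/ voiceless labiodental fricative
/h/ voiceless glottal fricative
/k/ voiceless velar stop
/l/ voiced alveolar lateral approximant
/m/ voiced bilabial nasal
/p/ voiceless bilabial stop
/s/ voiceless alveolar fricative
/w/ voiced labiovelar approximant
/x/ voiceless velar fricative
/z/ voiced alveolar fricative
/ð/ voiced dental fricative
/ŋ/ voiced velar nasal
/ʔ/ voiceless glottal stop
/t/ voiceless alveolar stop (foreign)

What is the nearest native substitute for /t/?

d

/d/ is closest: same manner (stop), place distance 0 (alveolar→alveolar), voicing differs (+1); total 1. Next closest is /k/ at distance 3.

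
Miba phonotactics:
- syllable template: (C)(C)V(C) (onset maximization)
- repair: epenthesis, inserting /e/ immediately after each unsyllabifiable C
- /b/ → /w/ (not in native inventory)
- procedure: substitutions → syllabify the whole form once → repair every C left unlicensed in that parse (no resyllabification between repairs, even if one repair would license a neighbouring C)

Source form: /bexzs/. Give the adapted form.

Substitution: /b/ → /w/, giving /wexzs/.
The consonants /z/, /s/ cannot be parsed into a legal (C)(C)V(C) syllable (at most one coda consonant is licensed; onsets may contain at most 2 consonants).
Epenthesis after each stranded consonant: /z/ → /ze/, /s/ → /se/.

wexzese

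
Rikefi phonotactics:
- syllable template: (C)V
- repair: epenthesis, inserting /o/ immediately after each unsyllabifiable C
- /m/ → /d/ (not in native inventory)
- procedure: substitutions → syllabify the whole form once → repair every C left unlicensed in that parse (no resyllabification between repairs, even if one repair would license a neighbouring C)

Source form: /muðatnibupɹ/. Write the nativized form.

duðatonibupoɹo

Substitution: /m/ → /d/, giving /duðatnibupɹ/.
The consonants /t/, /p/, /ɹ/ cannot be parsed into a legal (C)V syllable (no codas are permitted; onsets are limited to one consonant).
Epenthesis after each stranded consonant: /t/ → /to/, /p/ → /po/, /ɹ/ → /ɹo/.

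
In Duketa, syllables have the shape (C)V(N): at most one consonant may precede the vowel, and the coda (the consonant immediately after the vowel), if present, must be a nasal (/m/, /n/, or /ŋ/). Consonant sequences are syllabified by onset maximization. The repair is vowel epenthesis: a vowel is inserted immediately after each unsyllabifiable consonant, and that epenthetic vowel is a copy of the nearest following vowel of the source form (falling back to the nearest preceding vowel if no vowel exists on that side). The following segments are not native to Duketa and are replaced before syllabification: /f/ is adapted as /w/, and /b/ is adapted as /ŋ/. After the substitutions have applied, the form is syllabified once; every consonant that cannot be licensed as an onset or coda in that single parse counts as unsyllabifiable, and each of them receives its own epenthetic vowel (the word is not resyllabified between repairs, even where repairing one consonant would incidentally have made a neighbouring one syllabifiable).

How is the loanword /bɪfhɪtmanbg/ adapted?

ŋɪwɪhɪtamanŋaga

Substitution: /b/ → /ŋ/, /f/ → /w/, giving /ŋɪwhɪtmanŋg/.
The consonants /w/, /t/, /ŋ/, /g/ cannot be parsed into a legal (C)V(N) syllable (only a nasal (/m/, /n/, or /ŋ/) is licensed in coda position; onsets are limited to one consonant).
Inserting the epenthetic vowel yields /w/ → /wɪ/, /t/ → /ta/, /ŋ/ → /ŋa/, /g/ → /ga/.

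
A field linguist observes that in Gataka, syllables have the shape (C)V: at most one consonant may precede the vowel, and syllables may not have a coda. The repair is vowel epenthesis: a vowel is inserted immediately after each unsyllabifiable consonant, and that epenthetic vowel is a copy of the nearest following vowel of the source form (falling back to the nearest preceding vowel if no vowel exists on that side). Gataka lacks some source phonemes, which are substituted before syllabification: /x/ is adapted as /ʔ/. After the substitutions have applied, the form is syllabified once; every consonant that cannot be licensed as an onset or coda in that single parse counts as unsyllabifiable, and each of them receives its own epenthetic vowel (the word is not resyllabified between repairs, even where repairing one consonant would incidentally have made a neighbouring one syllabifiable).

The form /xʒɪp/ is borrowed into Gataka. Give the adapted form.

ʔɪʒɪpɪ

Substitution: /x/ → /ʔ/, giving /ʔʒɪp/.
Syllabifying with onset maximization leaves /ʔ/, /p/ stranded (no codas are permitted; onsets are limited to one consonant).
Inserting the epenthetic vowel yields /ʔ/ → /ʔɪ/, /p/ → /pɪ/.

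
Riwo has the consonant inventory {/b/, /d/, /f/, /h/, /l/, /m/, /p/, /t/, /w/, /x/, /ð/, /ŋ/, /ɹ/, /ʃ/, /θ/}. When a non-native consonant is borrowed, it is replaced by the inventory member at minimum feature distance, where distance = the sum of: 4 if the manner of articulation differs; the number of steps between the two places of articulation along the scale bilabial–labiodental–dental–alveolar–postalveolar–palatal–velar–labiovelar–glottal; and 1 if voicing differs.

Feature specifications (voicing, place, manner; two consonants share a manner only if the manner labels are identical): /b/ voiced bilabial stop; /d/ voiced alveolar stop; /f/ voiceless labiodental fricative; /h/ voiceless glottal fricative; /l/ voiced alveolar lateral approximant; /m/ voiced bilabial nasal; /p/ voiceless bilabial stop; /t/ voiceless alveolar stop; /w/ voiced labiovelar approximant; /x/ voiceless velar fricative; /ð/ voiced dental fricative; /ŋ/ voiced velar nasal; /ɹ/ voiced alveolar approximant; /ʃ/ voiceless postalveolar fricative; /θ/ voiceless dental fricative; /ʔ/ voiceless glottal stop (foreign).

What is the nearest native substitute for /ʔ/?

/h/ is closest: manner differs (stop→fricative, +4), place distance 0 (glottal→glottal), same voicing; total 4. Next closest is /t/ at distance 5.

h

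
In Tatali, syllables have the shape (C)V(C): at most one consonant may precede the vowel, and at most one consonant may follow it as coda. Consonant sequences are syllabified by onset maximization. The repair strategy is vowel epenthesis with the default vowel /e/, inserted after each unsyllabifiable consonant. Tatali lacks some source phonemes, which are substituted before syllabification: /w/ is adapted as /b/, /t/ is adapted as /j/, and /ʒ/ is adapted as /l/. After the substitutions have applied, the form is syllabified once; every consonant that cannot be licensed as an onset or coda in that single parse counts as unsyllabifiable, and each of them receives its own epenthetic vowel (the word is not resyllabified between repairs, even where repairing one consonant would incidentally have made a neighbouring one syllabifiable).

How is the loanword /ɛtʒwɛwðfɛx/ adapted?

ɛjlebɛbðefɛx

Substitution: /t/ → /j/, /ʒ/ → /l/, /w/ → /b/, giving /ɛjlbɛbðfɛx/.
Under (C)V(C), the unsyllabifiable consonants are /l/, /ð/ (at most one coda consonant is licensed; onsets are limited to one consonant).
Each unlicensed consonant becomes the onset of a new syllable: /l/ → /le/, /ð/ → /ðe/.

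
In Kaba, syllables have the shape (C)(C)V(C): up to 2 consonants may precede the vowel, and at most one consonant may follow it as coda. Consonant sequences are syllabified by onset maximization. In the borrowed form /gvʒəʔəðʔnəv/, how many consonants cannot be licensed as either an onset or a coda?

Syllabifying with onset maximization leaves /g/ stranded (at most one coda consonant is licensed; onsets may contain at most 2 consonants).

1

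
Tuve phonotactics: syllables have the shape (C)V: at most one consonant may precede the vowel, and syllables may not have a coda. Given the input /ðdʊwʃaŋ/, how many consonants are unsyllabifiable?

3

Under (C)V, the unsyllabifiable consonants are /ð/, /w/, /ŋ/ (no codas are permitted; onsets are limited to one consonant).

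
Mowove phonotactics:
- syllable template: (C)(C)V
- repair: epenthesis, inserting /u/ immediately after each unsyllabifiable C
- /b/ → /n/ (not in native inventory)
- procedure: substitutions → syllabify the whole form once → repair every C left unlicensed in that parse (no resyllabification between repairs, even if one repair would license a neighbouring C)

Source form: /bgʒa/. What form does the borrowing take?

nugʒa

Substitution: /b/ → /n/, giving /ngʒa/.
The consonants /n/ cannot be parsed into a legal (C)(C)V syllable (no codas are permitted; onsets may contain at most 2 consonants).
Epenthesis after each stranded consonant: /n/ → /nu/.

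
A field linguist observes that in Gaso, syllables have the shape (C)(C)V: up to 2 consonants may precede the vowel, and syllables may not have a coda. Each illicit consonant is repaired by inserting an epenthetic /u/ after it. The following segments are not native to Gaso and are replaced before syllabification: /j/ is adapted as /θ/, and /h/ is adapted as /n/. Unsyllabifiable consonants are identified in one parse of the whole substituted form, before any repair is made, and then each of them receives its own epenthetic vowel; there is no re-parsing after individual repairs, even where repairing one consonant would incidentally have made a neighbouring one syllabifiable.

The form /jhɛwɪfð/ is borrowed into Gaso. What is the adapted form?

θnɛwɪfuðu

Substitution: /j/ → /θ/, /h/ → /n/, giving /θnɛwɪfð/.
Syllabifying with onset maximization leaves /f/, /ð/ stranded (no codas are permitted; onsets may contain at most 2 consonants).
Each unlicensed consonant becomes the onset of a new syllable: /f/ → /fu/, /ð/ → /ðu/.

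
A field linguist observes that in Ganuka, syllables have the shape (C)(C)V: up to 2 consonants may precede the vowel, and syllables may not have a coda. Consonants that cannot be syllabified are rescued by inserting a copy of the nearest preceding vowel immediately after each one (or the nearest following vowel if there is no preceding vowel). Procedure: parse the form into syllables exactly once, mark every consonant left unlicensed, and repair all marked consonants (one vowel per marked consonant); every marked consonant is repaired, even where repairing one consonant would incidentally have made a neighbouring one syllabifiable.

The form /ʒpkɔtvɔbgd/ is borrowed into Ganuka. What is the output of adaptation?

ʒɔpkɔtvɔbɔgɔdɔ

Syllabifying with onset maximization leaves /ʒ/, /b/, /g/, /d/ stranded (no codas are permitted; onsets may contain at most 2 consonants).
Epenthesis after each stranded consonant: /ʒ/ → /ʒɔ/, /b/ → /bɔ/, /g/ → /gɔ/, /d/ → /dɔ/.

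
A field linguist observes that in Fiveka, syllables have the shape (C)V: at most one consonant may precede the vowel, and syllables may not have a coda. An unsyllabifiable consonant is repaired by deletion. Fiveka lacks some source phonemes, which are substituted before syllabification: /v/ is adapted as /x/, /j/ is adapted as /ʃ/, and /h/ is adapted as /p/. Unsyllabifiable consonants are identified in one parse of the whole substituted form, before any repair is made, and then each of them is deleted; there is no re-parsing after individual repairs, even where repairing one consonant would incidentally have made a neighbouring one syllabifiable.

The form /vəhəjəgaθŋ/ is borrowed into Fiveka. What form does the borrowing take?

xəpəʃəga

Substitution: /v/ → /x/, /h/ → /p/, /j/ → /ʃ/, giving /xəpəʃəgaθŋ/.
Under (C)V, the unsyllabifiable consonants are /θ/, /ŋ/ (no codas are permitted; onsets are limited to one consonant).
Each unlicensed consonant is deleted: /θ/, /ŋ/.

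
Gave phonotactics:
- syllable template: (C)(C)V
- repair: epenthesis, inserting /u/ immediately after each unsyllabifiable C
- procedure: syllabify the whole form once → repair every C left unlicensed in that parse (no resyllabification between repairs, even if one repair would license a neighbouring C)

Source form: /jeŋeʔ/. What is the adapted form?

jeŋeʔu

The consonants /ʔ/ cannot be parsed into a legal (C)(C)V syllable (no codas are permitted; onsets may contain at most 2 consonants).
Epenthesis after each stranded consonant: /ʔ/ → /ʔu/.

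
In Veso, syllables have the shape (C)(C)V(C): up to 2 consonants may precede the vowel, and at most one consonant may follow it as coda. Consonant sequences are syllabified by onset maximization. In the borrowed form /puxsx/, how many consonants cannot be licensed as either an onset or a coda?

Under (C)(C)V(C), the unsyllabifiable consonants are /s/, /x/ (at most one coda consonant is licensed; onsets may contain at most 2 consonants).

2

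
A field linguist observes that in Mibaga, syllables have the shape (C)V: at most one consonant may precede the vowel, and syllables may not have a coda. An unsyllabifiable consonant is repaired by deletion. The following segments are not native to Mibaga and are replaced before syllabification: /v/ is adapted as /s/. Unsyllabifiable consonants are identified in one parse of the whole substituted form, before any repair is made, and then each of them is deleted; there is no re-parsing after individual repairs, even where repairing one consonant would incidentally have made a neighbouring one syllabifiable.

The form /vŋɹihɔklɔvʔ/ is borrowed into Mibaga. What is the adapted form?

Substitution: /v/ → /s/, giving /sŋɹihɔklɔsʔ/.
Under (C)V, the unsyllabifiable consonants are /s/, /ŋ/, /k/, /s/, /ʔ/ (no codas are permitted; onsets are limited to one consonant).
Deletion applies to /s/, /ŋ/, /k/, /s/, /ʔ/.

ɹihɔlɔ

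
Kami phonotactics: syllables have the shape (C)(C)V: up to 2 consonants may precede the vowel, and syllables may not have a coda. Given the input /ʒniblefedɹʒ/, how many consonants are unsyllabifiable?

The consonants /d/, /ɹ/, /ʒ/ cannot be parsed into a legal (C)(C)V syllable (no codas are permitted; onsets may contain at most 2 consonants).

3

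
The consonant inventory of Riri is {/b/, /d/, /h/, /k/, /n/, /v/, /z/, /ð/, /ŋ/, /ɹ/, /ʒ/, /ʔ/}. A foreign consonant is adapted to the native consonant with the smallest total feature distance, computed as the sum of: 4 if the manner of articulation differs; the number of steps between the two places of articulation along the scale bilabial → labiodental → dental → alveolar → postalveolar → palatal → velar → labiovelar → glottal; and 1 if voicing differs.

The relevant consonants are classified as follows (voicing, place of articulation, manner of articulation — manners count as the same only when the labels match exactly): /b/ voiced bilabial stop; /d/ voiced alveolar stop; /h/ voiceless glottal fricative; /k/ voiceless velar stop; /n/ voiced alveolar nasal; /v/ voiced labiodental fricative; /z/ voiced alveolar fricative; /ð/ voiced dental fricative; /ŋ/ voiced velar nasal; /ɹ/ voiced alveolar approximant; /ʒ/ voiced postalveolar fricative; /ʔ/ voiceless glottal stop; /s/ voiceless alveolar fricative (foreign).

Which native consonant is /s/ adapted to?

z

/z/ is closest: same manner (fricative), place distance 0 (alveolar→alveolar), voicing differs (+1); total 1. Next closest is /ð/ at distance 2.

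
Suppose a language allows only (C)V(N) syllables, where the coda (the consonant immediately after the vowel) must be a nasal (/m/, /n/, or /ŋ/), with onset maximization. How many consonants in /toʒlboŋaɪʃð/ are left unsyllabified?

4

The consonants /ʒ/, /l/, /ʃ/, /ð/ cannot be parsed into a legal (C)V(N) syllable (only a nasal (/m/, /n/, or /ŋ/) is licensed in coda position; onsets are limited to one consonant).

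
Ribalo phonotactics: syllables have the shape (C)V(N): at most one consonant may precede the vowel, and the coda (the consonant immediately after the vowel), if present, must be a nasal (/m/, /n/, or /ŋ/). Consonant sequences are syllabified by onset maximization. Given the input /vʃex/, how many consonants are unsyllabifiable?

2

Under (C)V(N), the unsyllabifiable consonants are /v/, /x/ (only a nasal (/m/, /n/, or /ŋ/) is licensed in coda position; onsets are limited to one consonant).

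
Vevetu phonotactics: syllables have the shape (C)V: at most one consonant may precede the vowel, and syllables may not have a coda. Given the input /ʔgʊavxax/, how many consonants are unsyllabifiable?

3

Syllabifying with onset maximization leaves /ʔ/, /v/, /x/ stranded (no codas are permitted; onsets are limited to one consonant).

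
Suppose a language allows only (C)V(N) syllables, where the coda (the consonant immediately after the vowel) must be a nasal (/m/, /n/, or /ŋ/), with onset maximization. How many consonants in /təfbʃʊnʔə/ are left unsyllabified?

2

The consonants /f/, /b/ cannot be parsed into a legal (C)V(N) syllable (only a nasal (/m/, /n/, or /ŋ/) is licensed in coda position; onsets are limited to one consonant).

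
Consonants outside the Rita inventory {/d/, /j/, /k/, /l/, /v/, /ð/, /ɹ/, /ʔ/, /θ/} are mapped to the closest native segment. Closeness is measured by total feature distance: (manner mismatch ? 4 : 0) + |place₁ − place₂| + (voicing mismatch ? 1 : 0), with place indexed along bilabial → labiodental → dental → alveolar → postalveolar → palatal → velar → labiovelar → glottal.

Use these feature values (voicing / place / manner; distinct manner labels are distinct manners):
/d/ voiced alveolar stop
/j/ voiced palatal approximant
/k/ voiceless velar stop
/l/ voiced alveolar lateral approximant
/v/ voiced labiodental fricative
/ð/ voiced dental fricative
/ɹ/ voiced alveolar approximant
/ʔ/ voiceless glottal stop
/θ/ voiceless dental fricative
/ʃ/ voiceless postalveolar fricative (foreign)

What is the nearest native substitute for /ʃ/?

/θ/ is closest: same manner (fricative), place distance 2 (postalveolar→dental), same voicing; total 2. Next closest is /ð/ at distance 3.

θ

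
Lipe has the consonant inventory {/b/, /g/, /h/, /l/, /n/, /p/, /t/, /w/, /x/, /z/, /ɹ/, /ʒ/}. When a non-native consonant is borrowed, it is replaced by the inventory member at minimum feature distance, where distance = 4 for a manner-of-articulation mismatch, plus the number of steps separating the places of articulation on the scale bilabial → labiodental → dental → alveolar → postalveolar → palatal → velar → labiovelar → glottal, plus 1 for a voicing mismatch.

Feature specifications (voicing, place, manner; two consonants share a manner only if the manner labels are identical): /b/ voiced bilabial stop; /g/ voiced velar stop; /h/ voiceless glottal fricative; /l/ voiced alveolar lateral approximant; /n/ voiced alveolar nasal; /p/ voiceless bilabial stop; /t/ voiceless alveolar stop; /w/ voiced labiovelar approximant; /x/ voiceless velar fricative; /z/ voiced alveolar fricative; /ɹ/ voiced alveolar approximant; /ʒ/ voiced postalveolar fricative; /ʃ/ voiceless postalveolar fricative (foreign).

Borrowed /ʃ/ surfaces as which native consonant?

/ʒ/ is closest: same manner (fricative), place distance 0 (postalveolar→postalveolar), voicing differs (+1); total 1. Next closest is /x/ at distance 2.

ʒ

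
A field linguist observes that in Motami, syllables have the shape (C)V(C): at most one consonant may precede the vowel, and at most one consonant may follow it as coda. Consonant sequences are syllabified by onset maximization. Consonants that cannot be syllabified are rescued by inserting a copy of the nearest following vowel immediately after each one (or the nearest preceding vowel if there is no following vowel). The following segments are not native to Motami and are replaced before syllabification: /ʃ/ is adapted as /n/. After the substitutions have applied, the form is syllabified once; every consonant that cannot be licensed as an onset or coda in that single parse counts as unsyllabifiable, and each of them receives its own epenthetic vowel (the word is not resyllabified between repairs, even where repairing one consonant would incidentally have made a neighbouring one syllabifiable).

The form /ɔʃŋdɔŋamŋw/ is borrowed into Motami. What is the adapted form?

Substitution: /ʃ/ → /n/, giving /ɔnŋdɔŋamŋw/.
The consonants /ŋ/, /ŋ/, /w/ cannot be parsed into a legal (C)V(C) syllable (at most one coda consonant is licensed; onsets are limited to one consonant).
Epenthesis after each stranded consonant: /ŋ/ → /ŋɔ/, /ŋ/ → /ŋa/, /w/ → /wa/.

ɔnŋɔdɔŋamŋawa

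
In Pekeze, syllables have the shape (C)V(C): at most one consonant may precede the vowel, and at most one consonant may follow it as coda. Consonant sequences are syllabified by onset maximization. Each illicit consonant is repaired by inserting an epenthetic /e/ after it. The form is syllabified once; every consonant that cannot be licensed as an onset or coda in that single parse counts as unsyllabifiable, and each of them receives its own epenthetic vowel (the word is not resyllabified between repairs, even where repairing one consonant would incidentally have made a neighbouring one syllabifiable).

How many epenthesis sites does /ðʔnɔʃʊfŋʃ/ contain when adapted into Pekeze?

4

The unsyllabifiable consonants are /ð/, /ʔ/, /ŋ/, /ʃ/; each receives one epenthetic vowel.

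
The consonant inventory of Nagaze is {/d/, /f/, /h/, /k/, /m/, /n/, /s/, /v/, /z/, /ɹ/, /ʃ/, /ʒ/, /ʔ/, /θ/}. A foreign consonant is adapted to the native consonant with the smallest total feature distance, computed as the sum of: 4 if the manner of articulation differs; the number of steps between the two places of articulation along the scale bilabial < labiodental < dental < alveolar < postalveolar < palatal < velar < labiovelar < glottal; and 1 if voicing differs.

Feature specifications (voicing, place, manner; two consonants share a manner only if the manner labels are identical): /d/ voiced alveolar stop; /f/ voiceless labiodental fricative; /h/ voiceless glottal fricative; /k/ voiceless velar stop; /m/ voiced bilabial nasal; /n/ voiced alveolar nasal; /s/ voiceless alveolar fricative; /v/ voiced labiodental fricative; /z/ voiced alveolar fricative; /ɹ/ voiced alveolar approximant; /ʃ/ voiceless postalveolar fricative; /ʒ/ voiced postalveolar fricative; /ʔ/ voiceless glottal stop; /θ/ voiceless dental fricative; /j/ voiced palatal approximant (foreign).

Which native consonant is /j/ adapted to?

ɹ

/ɹ/ is closest: same manner (approximant), place distance 2 (palatal→alveolar), same voicing; total 2. Next closest is /ʒ/ at distance 5.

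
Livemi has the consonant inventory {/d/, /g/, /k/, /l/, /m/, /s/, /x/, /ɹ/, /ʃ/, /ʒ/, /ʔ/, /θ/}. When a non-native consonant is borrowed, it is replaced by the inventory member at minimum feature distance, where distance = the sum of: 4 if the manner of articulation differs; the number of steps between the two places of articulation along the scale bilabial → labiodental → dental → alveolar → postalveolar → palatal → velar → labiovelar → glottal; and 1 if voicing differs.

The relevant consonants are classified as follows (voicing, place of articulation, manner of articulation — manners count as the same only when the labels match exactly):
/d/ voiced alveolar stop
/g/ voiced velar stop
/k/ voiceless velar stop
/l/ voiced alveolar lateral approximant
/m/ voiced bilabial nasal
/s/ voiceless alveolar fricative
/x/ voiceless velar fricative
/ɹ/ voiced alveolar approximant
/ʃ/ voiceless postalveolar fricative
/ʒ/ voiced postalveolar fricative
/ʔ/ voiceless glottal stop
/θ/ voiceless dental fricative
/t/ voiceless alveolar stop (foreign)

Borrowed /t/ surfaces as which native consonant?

/d/ is closest: same manner (stop), place distance 0 (alveolar→alveolar), voicing differs (+1); total 1. Next closest is /k/ at distance 3.

d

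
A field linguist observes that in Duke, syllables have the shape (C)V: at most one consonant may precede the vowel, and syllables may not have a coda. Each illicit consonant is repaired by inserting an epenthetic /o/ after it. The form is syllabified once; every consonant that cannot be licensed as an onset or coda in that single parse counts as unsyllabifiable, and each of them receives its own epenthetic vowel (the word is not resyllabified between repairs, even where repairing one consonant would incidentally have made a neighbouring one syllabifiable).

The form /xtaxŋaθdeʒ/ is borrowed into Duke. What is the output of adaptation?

Syllabifying with onset maximization leaves /x/, /x/, /θ/, /ʒ/ stranded (no codas are permitted; onsets are limited to one consonant).
Inserting the epenthetic vowel yields /x/ → /xo/, /x/ → /xo/, /θ/ → /θo/, /ʒ/ → /ʒo/.

xotaxoŋaθodeʒo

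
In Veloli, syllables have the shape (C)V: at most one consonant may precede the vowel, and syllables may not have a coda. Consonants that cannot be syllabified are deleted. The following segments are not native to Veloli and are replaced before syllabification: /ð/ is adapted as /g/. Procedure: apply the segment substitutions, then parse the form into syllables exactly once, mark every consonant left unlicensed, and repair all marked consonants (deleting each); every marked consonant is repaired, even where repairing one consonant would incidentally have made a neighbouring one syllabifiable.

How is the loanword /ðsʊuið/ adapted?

sʊui

Substitution: /ð/ → /g/, giving /gsʊuig/.
Under (C)V, the unsyllabifiable consonants are /g/, /g/ (no codas are permitted; onsets are limited to one consonant).
Deletion applies to /g/, /g/.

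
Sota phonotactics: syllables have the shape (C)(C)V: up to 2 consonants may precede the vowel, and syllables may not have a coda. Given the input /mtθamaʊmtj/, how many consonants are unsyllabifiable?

The consonants /m/, /m/, /t/, /j/ cannot be parsed into a legal (C)(C)V syllable (no codas are permitted; onsets may contain at most 2 consonants).

4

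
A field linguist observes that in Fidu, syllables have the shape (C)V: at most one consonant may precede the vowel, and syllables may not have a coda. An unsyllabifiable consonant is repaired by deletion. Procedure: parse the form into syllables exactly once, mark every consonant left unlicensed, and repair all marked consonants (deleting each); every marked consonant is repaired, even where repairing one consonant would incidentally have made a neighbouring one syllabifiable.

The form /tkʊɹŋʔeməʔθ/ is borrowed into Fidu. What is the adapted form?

Syllabifying with onset maximization leaves /t/, /ɹ/, /ŋ/, /ʔ/, /θ/ stranded (no codas are permitted; onsets are limited to one consonant).
Deletion applies to /t/, /ɹ/, /ŋ/, /ʔ/, /θ/.

kʊʔemə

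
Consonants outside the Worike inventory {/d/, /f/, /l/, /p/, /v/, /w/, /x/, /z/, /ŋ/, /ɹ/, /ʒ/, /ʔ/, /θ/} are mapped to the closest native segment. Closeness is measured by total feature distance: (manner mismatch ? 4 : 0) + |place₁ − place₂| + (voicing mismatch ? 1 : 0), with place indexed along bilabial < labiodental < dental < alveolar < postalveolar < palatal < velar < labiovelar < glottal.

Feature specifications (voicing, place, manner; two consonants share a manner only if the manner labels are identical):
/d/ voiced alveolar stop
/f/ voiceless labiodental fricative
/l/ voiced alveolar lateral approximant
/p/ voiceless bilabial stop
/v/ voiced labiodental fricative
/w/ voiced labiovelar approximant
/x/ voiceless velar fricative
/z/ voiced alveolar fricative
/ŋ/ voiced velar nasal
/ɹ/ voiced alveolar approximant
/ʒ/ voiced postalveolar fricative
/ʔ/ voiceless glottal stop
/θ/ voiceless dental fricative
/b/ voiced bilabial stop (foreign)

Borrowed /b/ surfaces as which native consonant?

/p/ is closest: same manner (stop), place distance 0 (bilabial→bilabial), voicing differs (+1); total 1. Next closest is /d/ at distance 3.

p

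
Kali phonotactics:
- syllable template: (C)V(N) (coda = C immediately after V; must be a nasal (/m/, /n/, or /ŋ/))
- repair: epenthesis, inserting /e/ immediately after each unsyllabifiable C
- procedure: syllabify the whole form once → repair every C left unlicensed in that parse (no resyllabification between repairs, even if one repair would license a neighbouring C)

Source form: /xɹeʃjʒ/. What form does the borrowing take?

The consonants /x/, /ʃ/, /j/, /ʒ/ cannot be parsed into a legal (C)V(N) syllable (only a nasal (/m/, /n/, or /ŋ/) is licensed in coda position; onsets are limited to one consonant).
Epenthesis after each stranded consonant: /x/ → /xe/, /ʃ/ → /ʃe/, /j/ → /je/, /ʒ/ → /ʒe/.

xeɹeʃejeʒe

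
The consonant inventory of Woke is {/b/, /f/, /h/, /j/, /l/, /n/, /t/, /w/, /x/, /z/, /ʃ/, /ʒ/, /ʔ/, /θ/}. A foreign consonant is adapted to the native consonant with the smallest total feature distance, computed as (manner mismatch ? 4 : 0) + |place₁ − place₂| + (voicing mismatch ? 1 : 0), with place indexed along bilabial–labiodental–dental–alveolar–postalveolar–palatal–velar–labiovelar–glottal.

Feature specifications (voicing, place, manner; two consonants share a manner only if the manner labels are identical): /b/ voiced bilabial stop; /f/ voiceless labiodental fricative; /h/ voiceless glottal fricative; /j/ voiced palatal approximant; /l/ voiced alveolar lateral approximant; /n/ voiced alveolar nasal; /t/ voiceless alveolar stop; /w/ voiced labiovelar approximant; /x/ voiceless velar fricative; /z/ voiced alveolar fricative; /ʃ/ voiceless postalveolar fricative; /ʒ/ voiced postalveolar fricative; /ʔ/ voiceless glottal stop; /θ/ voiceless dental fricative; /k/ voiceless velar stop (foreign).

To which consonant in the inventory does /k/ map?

/ʔ/ is closest: same manner (stop), place distance 2 (velar→glottal), same voicing; total 2. Next closest is /t/ at distance 3.

ʔ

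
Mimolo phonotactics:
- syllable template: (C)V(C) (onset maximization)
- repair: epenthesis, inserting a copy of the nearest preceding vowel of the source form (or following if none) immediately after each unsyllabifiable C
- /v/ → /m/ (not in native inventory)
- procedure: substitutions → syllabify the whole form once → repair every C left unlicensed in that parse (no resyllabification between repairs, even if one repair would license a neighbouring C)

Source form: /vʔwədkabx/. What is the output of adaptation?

məʔəwədkabxa

Substitution: /v/ → /m/, giving /mʔwədkabx/.
Under (C)V(C), the unsyllabifiable consonants are /m/, /ʔ/, /x/ (at most one coda consonant is licensed; onsets are limited to one consonant).
Each unlicensed consonant becomes the onset of a new syllable: /m/ → /mə/, /ʔ/ → /ʔə/, /x/ → /xa/.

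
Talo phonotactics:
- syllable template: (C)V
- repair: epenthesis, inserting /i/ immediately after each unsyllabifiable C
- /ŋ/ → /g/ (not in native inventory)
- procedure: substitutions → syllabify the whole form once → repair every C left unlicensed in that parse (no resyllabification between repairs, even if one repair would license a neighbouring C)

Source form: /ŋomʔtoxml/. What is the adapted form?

Substitution: /ŋ/ → /g/, giving /gomʔtoxml/.
Syllabifying with onset maximization leaves /m/, /ʔ/, /x/, /m/, /l/ stranded (no codas are permitted; onsets are limited to one consonant).
Each unlicensed consonant becomes the onset of a new syllable: /m/ → /mi/, /ʔ/ → /ʔi/, /x/ → /xi/, /m/ → /mi/, /l/ → /li/.

gomiʔitoximili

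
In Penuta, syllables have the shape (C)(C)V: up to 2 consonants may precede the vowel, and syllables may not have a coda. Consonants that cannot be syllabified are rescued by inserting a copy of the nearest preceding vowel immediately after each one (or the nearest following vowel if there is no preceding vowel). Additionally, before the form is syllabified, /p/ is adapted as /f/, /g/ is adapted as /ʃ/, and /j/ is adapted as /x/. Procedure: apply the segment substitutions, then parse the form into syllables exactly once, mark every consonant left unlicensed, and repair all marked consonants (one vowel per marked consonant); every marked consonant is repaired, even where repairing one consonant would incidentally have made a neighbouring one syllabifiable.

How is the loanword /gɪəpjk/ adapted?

Substitution: /g/ → /ʃ/, /p/ → /f/, /j/ → /x/, giving /ʃɪəfxk/.
The consonants /f/, /x/, /k/ cannot be parsed into a legal (C)(C)V syllable (no codas are permitted; onsets may contain at most 2 consonants).
Epenthesis after each stranded consonant: /f/ → /fə/, /x/ → /xə/, /k/ → /kə/.

ʃɪəfəxəkə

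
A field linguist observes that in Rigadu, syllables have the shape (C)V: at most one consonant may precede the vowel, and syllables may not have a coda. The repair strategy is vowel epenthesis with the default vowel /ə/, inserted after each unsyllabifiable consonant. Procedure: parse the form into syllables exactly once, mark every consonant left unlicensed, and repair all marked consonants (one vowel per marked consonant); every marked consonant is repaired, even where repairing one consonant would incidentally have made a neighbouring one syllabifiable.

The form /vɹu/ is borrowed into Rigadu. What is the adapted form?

vəɹu

Syllabifying with onset maximization leaves /v/ stranded (no codas are permitted; onsets are limited to one consonant).
Epenthesis after each stranded consonant: /v/ → /və/.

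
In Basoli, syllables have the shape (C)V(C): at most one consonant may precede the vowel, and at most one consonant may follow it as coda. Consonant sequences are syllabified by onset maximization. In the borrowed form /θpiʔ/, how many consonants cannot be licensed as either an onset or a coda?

Syllabifying with onset maximization leaves /θ/ stranded (at most one coda consonant is licensed; onsets are limited to one consonant).

1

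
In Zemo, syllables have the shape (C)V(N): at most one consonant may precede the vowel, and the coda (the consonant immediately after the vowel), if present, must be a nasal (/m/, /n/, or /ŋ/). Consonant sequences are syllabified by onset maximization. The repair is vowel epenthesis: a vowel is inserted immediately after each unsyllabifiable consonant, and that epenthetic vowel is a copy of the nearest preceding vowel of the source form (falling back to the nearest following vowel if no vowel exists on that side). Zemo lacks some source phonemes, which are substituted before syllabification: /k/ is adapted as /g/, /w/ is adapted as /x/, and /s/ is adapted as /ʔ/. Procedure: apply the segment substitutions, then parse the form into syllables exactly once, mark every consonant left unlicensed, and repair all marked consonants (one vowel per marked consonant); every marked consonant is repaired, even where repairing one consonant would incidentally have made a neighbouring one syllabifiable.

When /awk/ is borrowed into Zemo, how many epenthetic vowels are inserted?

After substitution the input is /axg/.
The unsyllabifiable consonants are /x/, /g/; each receives one epenthetic vowel.

2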